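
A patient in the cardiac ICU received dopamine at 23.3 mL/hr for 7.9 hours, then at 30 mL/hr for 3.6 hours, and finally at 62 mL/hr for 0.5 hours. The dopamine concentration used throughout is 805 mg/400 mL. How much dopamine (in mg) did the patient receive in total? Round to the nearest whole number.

Concentration = 805 mg ÷ 400 mL = 2.0125 mg/mL
Stage 1: 23.3 mL/hr × 7.9 hr = 184.07 mL → 184.07 mL × 2.0125 mg/mL = 370.4409 mg
Stage 2: 30 mL/hr × 3.6 hr = 108 mL → 108 mL × 2.0125 mg/mL = 217.35 mg
Stage 3: 62 mL/hr × 0.5 hr = 31 mL → 31 mL × 2.0125 mg/mL = 62.3875 mg
Total = 370.4409 + 217.35 + 62.3875 = 650.1784 mg

650 mg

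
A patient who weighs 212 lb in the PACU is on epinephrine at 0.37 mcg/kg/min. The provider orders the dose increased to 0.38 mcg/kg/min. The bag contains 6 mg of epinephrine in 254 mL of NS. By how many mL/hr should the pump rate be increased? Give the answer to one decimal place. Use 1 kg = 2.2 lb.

2.4 mL/hr

At the current dose:
Weight = 212 lb ÷ 2.2 lb/kg = 96.36364 kg
Dose = 0.37 mcg/kg/min × 96.36364 kg = 35.65455 mcg/min
35.65455 mcg/min × 60 min/hr = 2139.273 mcg/hr
Concentration = 6 mg ÷ 254 mL = 0.02362205 mg/mL = 23.62205 mcg/mL
Rate = 2139.273 mcg/hr ÷ 23.62205 mcg/mL = 90.56255 mL/hr
At the new dose:
Dose = 0.38 mcg/kg/min × 96.36364 kg = 36.61818 mcg/min
36.61818 mcg/min × 60 min/hr = 2197.091 mcg/hr
Rate = 2197.091 mcg/hr ÷ 23.62205 mcg/mL = 93.01018 mL/hr
Change = 93.01018 − 90.56255 = 2.447636 mL/hr → 2.447636 mL/hr increase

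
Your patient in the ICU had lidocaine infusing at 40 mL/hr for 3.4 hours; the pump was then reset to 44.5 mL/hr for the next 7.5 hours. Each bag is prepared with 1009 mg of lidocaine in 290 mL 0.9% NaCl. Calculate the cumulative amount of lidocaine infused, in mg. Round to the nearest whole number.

1634 mg

Concentration = 1009 mg ÷ 290 mL = 3.47931 mg/mL
Stage 1: 40 mL/hr × 3.4 hr = 136 mL → 136 mL × 3.47931 mg/mL = 473.1862 mg
Stage 2: 44.5 mL/hr × 7.5 hr = 333.75 mL → 333.75 mL × 3.47931 mg/mL = 1161.22 mg
Total = 473.1862 + 1161.22 = 1634.406 mg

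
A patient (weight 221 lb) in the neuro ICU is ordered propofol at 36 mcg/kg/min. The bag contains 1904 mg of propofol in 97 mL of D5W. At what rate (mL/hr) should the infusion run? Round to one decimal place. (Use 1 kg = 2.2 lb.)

Weight = 221 lb ÷ 2.2 lb/kg = 100.4545 kg
Dose = 36 mcg/kg/min × 100.4545 kg = 3616.364 mcg/min
3616.364 mcg/min × 60 min/hr = 216981.8 mcg/hr
Concentration = 1904 mg ÷ 97 mL = 19.62887 mg/mL = 19628.87 mcg/mL
Rate = 216981.8 mcg/hr ÷ 19628.87 mcg/mL = 11.05422 mL/hr

11.1 mL/hr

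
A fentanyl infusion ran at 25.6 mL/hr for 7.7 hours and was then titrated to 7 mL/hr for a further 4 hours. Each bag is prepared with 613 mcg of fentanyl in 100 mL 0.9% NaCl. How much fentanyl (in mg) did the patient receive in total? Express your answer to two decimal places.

Concentration = 613 mcg ÷ 100 mL = 6.13 mcg/mL
Stage 1: 25.6 mL/hr × 7.7 hr = 197.12 mL → 197.12 mL × 6.13 mcg/mL = 1208.346 mcg
Stage 2: 7 mL/hr × 4 hr = 28 mL → 28 mL × 6.13 mcg/mL = 171.64 mcg
Total = 1208.346 + 171.64 = 1379.986 mcg = 1.379986 mg

1.38 mg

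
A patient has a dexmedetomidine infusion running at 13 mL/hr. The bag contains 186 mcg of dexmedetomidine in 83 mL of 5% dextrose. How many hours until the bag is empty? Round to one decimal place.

6.4 hours

Duration = 83 mL ÷ 13 mL/hr = 6.384615 hr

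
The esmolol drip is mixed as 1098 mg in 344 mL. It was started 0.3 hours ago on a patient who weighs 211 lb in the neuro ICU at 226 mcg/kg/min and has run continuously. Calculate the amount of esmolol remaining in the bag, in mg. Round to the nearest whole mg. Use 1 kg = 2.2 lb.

Weight = 211 lb ÷ 2.2 lb/kg = 95.90909 kg
Dose = 226 mcg/kg/min × 95.90909 kg = 21675.45 mcg/min
21675.45 mcg/min × 60 min/hr = 1300527 mcg/hr
Concentration = 1098 mg ÷ 344 mL = 3.19186 mg/mL = 3191.86 mcg/mL
Rate = 1300527 mcg/hr ÷ 3191.86 mcg/mL = 407.4512 mL/hr
Volume infused = 407.4512 mL/hr × 0.3 hr = 122.2354 mL
Volume remaining = 344 − 122.2354 = 221.7646 mL
Drug remaining = 221.7646 mL × 3191.86 mcg/mL = 707841.8 mcg = 707.8418 mg

708 mg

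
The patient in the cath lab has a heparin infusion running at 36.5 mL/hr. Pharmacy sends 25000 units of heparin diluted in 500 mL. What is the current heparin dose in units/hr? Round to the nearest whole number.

1825 units/hr

Concentration = 25000 units ÷ 500 mL = 50 units/mL
Drug rate = 36.5 mL/hr × 50 units/mL = 1825 units/hr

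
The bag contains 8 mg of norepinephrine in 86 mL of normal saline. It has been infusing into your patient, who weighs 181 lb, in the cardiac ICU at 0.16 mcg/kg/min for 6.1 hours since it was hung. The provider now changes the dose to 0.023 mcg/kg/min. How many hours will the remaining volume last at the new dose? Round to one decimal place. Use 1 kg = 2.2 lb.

Initial rate:
Weight = 181 lb ÷ 2.2 lb/kg = 82.27273 kg
Dose = 0.16 mcg/kg/min × 82.27273 kg = 13.16364 mcg/min
13.16364 mcg/min × 60 min/hr = 789.8182 mcg/hr
Concentration = 8 mg ÷ 86 mL = 0.09302326 mg/mL = 93.02326 mcg/mL
Rate = 789.8182 mcg/hr ÷ 93.02326 mcg/mL = 8.490545 mL/hr
Volume infused so far = 8.490545 mL/hr × 6.1 hr = 51.79233 mL
Volume remaining = 86 − 51.79233 = 34.20767 mL
New rate:
Dose = 0.023 mcg/kg/min × 82.27273 kg = 1.892273 mcg/min
1.892273 mcg/min × 60 min/hr = 113.5364 mcg/hr
Rate = 113.5364 mcg/hr ÷ 93.02326 mcg/mL = 1.220516 mL/hr
Time remaining = 34.20767 mL ÷ 1.220516 mL/hr = 28.02722 hr

28.0 hours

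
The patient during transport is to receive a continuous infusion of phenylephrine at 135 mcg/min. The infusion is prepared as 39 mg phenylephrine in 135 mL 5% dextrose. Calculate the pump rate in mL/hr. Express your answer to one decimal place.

28.0 mL/hr

135 mcg/min × 60 min/hr = 8100 mcg/hr
Concentration = 39 mg ÷ 135 mL = 0.2888889 mg/mL = 288.8889 mcg/mL
Rate = 8100 mcg/hr ÷ 288.8889 mcg/mL = 28.03846 mL/hr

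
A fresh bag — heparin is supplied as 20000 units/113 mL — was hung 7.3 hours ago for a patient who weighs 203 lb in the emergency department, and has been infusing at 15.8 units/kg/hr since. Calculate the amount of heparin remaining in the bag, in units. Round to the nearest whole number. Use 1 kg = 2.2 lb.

9357 units

Weight = 203 lb ÷ 2.2 lb/kg = 92.27273 kg
Dose = 15.8 units/kg/hr × 92.27273 kg = 1457.909 units/hr
Concentration = 20000 units ÷ 113 mL = 176.9912 units/mL
Rate = 1457.909 units/hr ÷ 176.9912 units/mL = 8.237186 mL/hr
Volume infused = 8.237186 mL/hr × 7.3 hr = 60.13146 mL
Volume remaining = 113 − 60.13146 = 52.86854 mL
Drug remaining = 52.86854 mL × 176.9912 units/mL = 9357.264 units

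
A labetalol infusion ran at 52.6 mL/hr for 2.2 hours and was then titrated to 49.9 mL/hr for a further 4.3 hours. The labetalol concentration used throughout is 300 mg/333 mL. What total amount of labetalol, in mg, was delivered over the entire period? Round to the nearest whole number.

Concentration = 300 mg ÷ 333 mL = 0.9009009 mg/mL
Stage 1: 52.6 mL/hr × 2.2 hr = 115.72 mL → 115.72 mL × 0.9009009 mg/mL = 104.2523 mg
Stage 2: 49.9 mL/hr × 4.3 hr = 214.57 mL → 214.57 mL × 0.9009009 mg/mL = 193.3063 mg
Total = 104.2523 + 193.3063 = 297.5586 mg

298 mg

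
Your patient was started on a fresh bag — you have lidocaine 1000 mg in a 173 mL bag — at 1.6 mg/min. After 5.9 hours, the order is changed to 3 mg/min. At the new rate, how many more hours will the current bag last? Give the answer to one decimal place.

Initial rate:
1.6 mg/min × 60 min/hr = 96 mg/hr
Concentration = 1000 mg ÷ 173 mL = 5.780347 mg/mL
Rate = 96 mg/hr ÷ 5.780347 mg/mL = 16.608 mL/hr
Volume infused so far = 16.608 mL/hr × 5.9 hr = 97.9872 mL
Volume remaining = 173 − 97.9872 = 75.0128 mL
New rate:
3 mg/min × 60 min/hr = 180 mg/hr
Rate = 180 mg/hr ÷ 5.780347 mg/mL = 31.14 mL/hr
Time remaining = 75.0128 mL ÷ 31.14 mL/hr = 2.408889 hr

2.4 hours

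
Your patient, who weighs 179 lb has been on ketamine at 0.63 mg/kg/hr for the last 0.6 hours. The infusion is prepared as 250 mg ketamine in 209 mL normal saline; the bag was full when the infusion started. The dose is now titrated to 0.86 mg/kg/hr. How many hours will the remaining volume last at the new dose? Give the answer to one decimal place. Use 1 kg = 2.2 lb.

3.1 hours

Initial rate:
Weight = 179 lb ÷ 2.2 lb/kg = 81.36364 kg
Dose = 0.63 mg/kg/hr × 81.36364 kg = 51.25909 mg/hr
Concentration = 250 mg ÷ 209 mL = 1.196172 mg/mL
Rate = 51.25909 mg/hr ÷ 1.196172 mg/mL = 42.8526 mL/hr
Volume infused so far = 42.8526 mL/hr × 0.6 hr = 25.71156 mL
Volume remaining = 209 − 25.71156 = 183.2884 mL
New rate:
Dose = 0.86 mg/kg/hr × 81.36364 kg = 69.97273 mg/hr
Rate = 69.97273 mg/hr ÷ 1.196172 mg/mL = 58.4972 mL/hr
Time remaining = 183.2884 mL ÷ 58.4972 mL/hr = 3.133286 hr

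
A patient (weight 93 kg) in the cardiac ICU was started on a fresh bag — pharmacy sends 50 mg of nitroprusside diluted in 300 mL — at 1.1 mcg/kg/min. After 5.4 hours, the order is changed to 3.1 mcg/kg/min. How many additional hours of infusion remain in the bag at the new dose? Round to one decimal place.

Initial rate:
Dose = 1.1 mcg/kg/min × 93 kg = 102.3 mcg/min
102.3 mcg/min × 60 min/hr = 6138 mcg/hr
Concentration = 50 mg ÷ 300 mL = 0.1666667 mg/mL = 166.6667 mcg/mL
Rate = 6138 mcg/hr ÷ 166.6667 mcg/mL = 36.828 mL/hr
Volume infused so far = 36.828 mL/hr × 5.4 hr = 198.8712 mL
Volume remaining = 300 − 198.8712 = 101.1288 mL
New rate:
Dose = 3.1 mcg/kg/min × 93 kg = 288.3 mcg/min
288.3 mcg/min × 60 min/hr = 17298 mcg/hr
Rate = 17298 mcg/hr ÷ 166.6667 mcg/mL = 103.788 mL/hr
Time remaining = 101.1288 mL ÷ 103.788 mL/hr = 0.9743785 hr

1.0 hours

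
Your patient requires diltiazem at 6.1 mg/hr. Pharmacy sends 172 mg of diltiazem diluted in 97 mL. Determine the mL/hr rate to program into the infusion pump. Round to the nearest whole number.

Concentration = 172 mg ÷ 97 mL = 1.773196 mg/mL
Rate = 6.1 mg/hr ÷ 1.773196 mg/mL = 3.440116 mL/hr

3 mL/hr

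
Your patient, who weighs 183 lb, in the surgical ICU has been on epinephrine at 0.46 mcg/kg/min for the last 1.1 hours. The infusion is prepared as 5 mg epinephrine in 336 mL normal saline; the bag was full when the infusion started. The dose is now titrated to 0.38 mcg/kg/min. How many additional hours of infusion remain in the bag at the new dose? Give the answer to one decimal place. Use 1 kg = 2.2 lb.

Initial rate:
Weight = 183 lb ÷ 2.2 lb/kg = 83.18182 kg
Dose = 0.46 mcg/kg/min × 83.18182 kg = 38.26364 mcg/min
38.26364 mcg/min × 60 min/hr = 2295.818 mcg/hr
Concentration = 5 mg ÷ 336 mL = 0.01488095 mg/mL = 14.88095 mcg/mL
Rate = 2295.818 mcg/hr ÷ 14.88095 mcg/mL = 154.279 mL/hr
Volume infused so far = 154.279 mL/hr × 1.1 hr = 169.7069 mL
Volume remaining = 336 − 169.7069 = 166.2931 mL
New rate:
Dose = 0.38 mcg/kg/min × 83.18182 kg = 31.60909 mcg/min
31.60909 mcg/min × 60 min/hr = 1896.545 mcg/hr
Rate = 1896.545 mcg/hr ÷ 14.88095 mcg/mL = 127.4479 mL/hr
Time remaining = 166.2931 mL ÷ 127.4479 mL/hr = 1.304793 hr

1.3 hours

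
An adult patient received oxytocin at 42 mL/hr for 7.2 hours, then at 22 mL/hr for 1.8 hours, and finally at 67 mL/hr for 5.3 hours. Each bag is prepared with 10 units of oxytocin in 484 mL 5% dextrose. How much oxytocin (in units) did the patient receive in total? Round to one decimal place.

14.4 units

Concentration = 10 units ÷ 484 mL = 0.02066116 units/mL
Stage 1: 42 mL/hr × 7.2 hr = 302.4 mL → 302.4 mL × 0.02066116 units/mL = 6.247934 units
Stage 2: 22 mL/hr × 1.8 hr = 39.6 mL → 39.6 mL × 0.02066116 units/mL = 0.8181818 units
Stage 3: 67 mL/hr × 5.3 hr = 355.1 mL → 355.1 mL × 0.02066116 units/mL = 7.336777 units
Total = 6.247934 + 0.8181818 + 7.336777 = 14.40289 units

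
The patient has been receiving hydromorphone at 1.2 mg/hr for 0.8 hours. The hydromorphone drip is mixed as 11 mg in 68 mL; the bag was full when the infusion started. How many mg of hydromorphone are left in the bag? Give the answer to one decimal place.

10.0 mg

Concentration = 11 mg ÷ 68 mL = 0.1617647 mg/mL
Rate = 1.2 mg/hr ÷ 0.1617647 mg/mL = 7.418182 mL/hr
Volume infused = 7.418182 mL/hr × 0.8 hr = 5.934545 mL
Volume remaining = 68 − 5.934545 = 62.06545 mL
Drug remaining = 62.06545 mL × 0.1617647 mg/mL = 10.04 mg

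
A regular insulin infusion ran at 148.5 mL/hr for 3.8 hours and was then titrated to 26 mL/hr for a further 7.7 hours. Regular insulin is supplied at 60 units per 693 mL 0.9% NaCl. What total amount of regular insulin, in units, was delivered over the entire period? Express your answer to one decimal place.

Concentration = 60 units ÷ 693 mL = 0.08658009 units/mL
Stage 1: 148.5 mL/hr × 3.8 hr = 564.3 mL → 564.3 mL × 0.08658009 units/mL = 48.85714 units
Stage 2: 26 mL/hr × 7.7 hr = 200.2 mL → 200.2 mL × 0.08658009 units/mL = 17.33333 units
Total = 48.85714 + 17.33333 = 66.19048 units

66.2 units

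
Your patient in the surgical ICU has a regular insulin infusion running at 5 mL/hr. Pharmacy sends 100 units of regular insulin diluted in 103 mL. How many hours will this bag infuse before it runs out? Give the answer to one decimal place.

Duration = 103 mL ÷ 5 mL/hr = 20.6 hr

20.6 hours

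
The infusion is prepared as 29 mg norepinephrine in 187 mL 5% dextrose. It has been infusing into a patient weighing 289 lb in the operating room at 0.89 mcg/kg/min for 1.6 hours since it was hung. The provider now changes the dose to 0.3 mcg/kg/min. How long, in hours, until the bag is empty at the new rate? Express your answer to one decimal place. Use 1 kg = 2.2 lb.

7.5 hours

Initial rate:
Weight = 289 lb ÷ 2.2 lb/kg = 131.3636 kg
Dose = 0.89 mcg/kg/min × 131.3636 kg = 116.9136 mcg/min
116.9136 mcg/min × 60 min/hr = 7014.818 mcg/hr
Concentration = 29 mg ÷ 187 mL = 0.1550802 mg/mL = 155.0802 mcg/mL
Rate = 7014.818 mcg/hr ÷ 155.0802 mcg/mL = 45.23348 mL/hr
Volume infused so far = 45.23348 mL/hr × 1.6 hr = 72.37357 mL
Volume remaining = 187 − 72.37357 = 114.6264 mL
New rate:
Dose = 0.3 mcg/kg/min × 131.3636 kg = 39.40909 mcg/min
39.40909 mcg/min × 60 min/hr = 2364.545 mcg/hr
Rate = 2364.545 mcg/hr ÷ 155.0802 mcg/mL = 15.24724 mL/hr
Time remaining = 114.6264 mL ÷ 15.24724 mL/hr = 7.517847 hr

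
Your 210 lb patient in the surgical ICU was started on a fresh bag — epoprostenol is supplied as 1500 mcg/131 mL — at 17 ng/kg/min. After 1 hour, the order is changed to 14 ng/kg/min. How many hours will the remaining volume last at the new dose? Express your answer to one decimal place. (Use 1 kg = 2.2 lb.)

Initial rate:
Weight = 210 lb ÷ 2.2 lb/kg = 95.45455 kg
Dose = 17 ng/kg/min × 95.45455 kg = 1622.727 ng/min
1622.727 ng/min × 60 min/hr = 97363.64 ng/hr
Concentration = 1500 mcg ÷ 131 mL = 11.45038 mcg/mL = 11450.38 ng/mL
Rate = 97363.64 ng/hr ÷ 11450.38 ng/mL = 8.503091 mL/hr
Volume infused so far = 8.503091 mL/hr × 1 hr = 8.503091 mL
Volume remaining = 131 − 8.503091 = 122.4969 mL
New rate:
Dose = 14 ng/kg/min × 95.45455 kg = 1336.364 ng/min
1336.364 ng/min × 60 min/hr = 80181.82 ng/hr
Rate = 80181.82 ng/hr ÷ 11450.38 ng/mL = 7.002545 mL/hr
Time remaining = 122.4969 mL ÷ 7.002545 mL/hr = 17.4932 hr

17.5 hours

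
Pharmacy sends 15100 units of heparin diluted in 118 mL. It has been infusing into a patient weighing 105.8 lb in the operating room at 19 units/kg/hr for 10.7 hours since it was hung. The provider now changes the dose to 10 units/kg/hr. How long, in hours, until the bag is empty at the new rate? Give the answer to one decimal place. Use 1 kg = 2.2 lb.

Initial rate:
Weight = 105.8 lb ÷ 2.2 lb/kg = 48.09091 kg
Dose = 19 units/kg/hr × 48.09091 kg = 913.7273 units/hr
Concentration = 15100 units ÷ 118 mL = 127.9661 units/mL
Rate = 913.7273 units/hr ÷ 127.9661 units/mL = 7.140385 mL/hr
Volume infused so far = 7.140385 mL/hr × 10.7 hr = 76.40212 mL
Volume remaining = 118 − 76.40212 = 41.59788 mL
New rate:
Dose = 10 units/kg/hr × 48.09091 kg = 480.9091 units/hr
Rate = 480.9091 units/hr ÷ 127.9661 units/mL = 3.758098 mL/hr
Time remaining = 41.59788 mL ÷ 3.758098 mL/hr = 11.06887 hr

11.1 hours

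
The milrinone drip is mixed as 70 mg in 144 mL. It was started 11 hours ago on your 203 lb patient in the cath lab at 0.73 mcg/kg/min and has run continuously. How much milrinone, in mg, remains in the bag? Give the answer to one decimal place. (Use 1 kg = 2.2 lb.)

25.5 mg

Weight = 203 lb ÷ 2.2 lb/kg = 92.27273 kg
Dose = 0.73 mcg/kg/min × 92.27273 kg = 67.35909 mcg/min
67.35909 mcg/min × 60 min/hr = 4041.545 mcg/hr
Concentration = 70 mg ÷ 144 mL = 0.4861111 mg/mL = 486.1111 mcg/mL
Rate = 4041.545 mcg/hr ÷ 486.1111 mcg/mL = 8.314036 mL/hr
Volume infused = 8.314036 mL/hr × 11 hr = 91.4544 mL
Volume remaining = 144 − 91.4544 = 52.5456 mL
Drug remaining = 52.5456 mL × 486.1111 mcg/mL = 25543 mcg = 25.543 mg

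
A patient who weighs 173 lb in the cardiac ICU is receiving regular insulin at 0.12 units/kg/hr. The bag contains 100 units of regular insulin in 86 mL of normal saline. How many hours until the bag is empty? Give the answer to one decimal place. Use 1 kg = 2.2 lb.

Weight = 173 lb ÷ 2.2 lb/kg = 78.63636 kg
Dose = 0.12 units/kg/hr × 78.63636 kg = 9.436364 units/hr
Concentration = 100 units ÷ 86 mL = 1.162791 units/mL
Rate = 9.436364 units/hr ÷ 1.162791 units/mL = 8.115273 mL/hr
Duration = 86 mL ÷ 8.115273 mL/hr = 10.5973 hr

10.6 hours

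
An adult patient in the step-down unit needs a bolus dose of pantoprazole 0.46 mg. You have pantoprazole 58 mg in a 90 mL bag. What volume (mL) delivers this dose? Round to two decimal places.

0.71 mL

Concentration = 58 mg ÷ 90 mL = 0.6444444 mg/mL
Volume = 0.46 mg ÷ 0.6444444 mg/mL = 0.7137931 mL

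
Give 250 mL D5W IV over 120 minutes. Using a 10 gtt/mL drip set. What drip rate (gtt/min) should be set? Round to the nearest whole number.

250 mL ÷ (120 min) = 2.083333 mL/min
2.083333 mL/min × 10 gtt/mL = 20.83333 gtt/min

21 gtt/min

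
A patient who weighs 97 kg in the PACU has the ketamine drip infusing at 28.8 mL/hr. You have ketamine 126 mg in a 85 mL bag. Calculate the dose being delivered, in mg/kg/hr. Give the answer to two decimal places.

0.44 mg/kg/hr

Concentration = 126 mg ÷ 85 mL = 1.482353 mg/mL
Drug rate = 28.8 mL/hr × 1.482353 mg/mL = 42.69176 mg/hr
42.69176 mg/hr ÷ 97 kg = 0.4401213 mg/kg/hr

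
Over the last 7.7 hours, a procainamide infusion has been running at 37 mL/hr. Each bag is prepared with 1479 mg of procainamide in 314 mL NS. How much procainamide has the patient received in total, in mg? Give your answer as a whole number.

1342 mg

Concentration = 1479 mg ÷ 314 mL = 4.710191 mg/mL
Drug rate = 37 mL/hr × 4.710191 mg/mL = 174.2771 mg/hr
Total = 174.2771 mg/hr × 7.7 hr = 1341.933 mg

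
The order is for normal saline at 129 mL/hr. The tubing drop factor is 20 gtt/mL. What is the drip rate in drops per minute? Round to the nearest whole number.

129 mL/hr ÷ 60 min/hr = 2.15 mL/min
2.15 mL/min × 20 gtt/mL = 43 gtt/min

43 gtt/min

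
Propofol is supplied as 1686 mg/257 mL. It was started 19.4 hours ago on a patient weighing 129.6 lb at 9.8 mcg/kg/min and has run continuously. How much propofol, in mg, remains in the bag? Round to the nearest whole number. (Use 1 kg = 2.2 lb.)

Weight = 129.6 lb ÷ 2.2 lb/kg = 58.90909 kg
Dose = 9.8 mcg/kg/min × 58.90909 kg = 577.3091 mcg/min
577.3091 mcg/min × 60 min/hr = 34638.55 mcg/hr
Concentration = 1686 mg ÷ 257 mL = 6.560311 mg/mL = 6560.311 mcg/mL
Rate = 34638.55 mcg/hr ÷ 6560.311 mcg/mL = 5.280016 mL/hr
Volume infused = 5.280016 mL/hr × 19.4 hr = 102.4323 mL
Volume remaining = 257 − 102.4323 = 154.5677 mL
Drug remaining = 154.5677 mL × 6560.311 mcg/mL = 1014012 mcg = 1014.012 mg

1014 mg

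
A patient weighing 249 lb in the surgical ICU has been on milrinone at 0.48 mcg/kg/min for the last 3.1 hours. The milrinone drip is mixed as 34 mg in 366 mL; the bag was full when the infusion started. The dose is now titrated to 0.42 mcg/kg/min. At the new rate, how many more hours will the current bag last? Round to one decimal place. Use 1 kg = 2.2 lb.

Initial rate:
Weight = 249 lb ÷ 2.2 lb/kg = 113.1818 kg
Dose = 0.48 mcg/kg/min × 113.1818 kg = 54.32727 mcg/min
54.32727 mcg/min × 60 min/hr = 3259.636 mcg/hr
Concentration = 34 mg ÷ 366 mL = 0.09289617 mg/mL = 92.89617 mcg/mL
Rate = 3259.636 mcg/hr ÷ 92.89617 mcg/mL = 35.08903 mL/hr
Volume infused so far = 35.08903 mL/hr × 3.1 hr = 108.776 mL
Volume remaining = 366 − 108.776 = 257.224 mL
New rate:
Dose = 0.42 mcg/kg/min × 113.1818 kg = 47.53636 mcg/min
47.53636 mcg/min × 60 min/hr = 2852.182 mcg/hr
Rate = 2852.182 mcg/hr ÷ 92.89617 mcg/mL = 30.7029 mL/hr
Time remaining = 257.224 mL ÷ 30.7029 mL/hr = 8.377842 hr

8.4 hours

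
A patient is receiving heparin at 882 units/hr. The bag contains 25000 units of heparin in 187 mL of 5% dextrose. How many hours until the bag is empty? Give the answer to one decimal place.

28.3 hours

Concentration = 25000 units ÷ 187 mL = 133.6898 units/mL
Rate = 882 units/hr ÷ 133.6898 units/mL = 6.59736 mL/hr
Duration = 187 mL ÷ 6.59736 mL/hr = 28.34467 hr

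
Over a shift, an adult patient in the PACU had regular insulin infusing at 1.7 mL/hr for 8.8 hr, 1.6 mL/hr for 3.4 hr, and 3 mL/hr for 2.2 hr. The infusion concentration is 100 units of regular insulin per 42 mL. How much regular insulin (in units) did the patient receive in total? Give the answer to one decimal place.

64.3 units

Concentration = 100 units ÷ 42 mL = 2.380952 units/mL
Stage 1: 1.7 mL/hr × 8.8 hr = 14.96 mL → 14.96 mL × 2.380952 units/mL = 35.61905 units
Stage 2: 1.6 mL/hr × 3.4 hr = 5.44 mL → 5.44 mL × 2.380952 units/mL = 12.95238 units
Stage 3: 3 mL/hr × 2.2 hr = 6.6 mL → 6.6 mL × 2.380952 units/mL = 15.71429 units
Total = 35.61905 + 12.95238 + 15.71429 = 64.28571 units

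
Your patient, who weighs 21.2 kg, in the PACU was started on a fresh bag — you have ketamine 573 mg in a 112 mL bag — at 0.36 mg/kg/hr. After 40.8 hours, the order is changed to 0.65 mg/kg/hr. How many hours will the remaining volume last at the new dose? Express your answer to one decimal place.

Initial rate:
Dose = 0.36 mg/kg/hr × 21.2 kg = 7.632 mg/hr
Concentration = 573 mg ÷ 112 mL = 5.116071 mg/mL
Rate = 7.632 mg/hr ÷ 5.116071 mg/mL = 1.49177 mL/hr
Volume infused so far = 1.49177 mL/hr × 40.8 hr = 60.8642 mL
Volume remaining = 112 − 60.8642 = 51.1358 mL
New rate:
Dose = 0.65 mg/kg/hr × 21.2 kg = 13.78 mg/hr
Rate = 13.78 mg/hr ÷ 5.116071 mg/mL = 2.693473 mL/hr
Time remaining = 51.1358 mL ÷ 2.693473 mL/hr = 18.98508 hr

19.0 hours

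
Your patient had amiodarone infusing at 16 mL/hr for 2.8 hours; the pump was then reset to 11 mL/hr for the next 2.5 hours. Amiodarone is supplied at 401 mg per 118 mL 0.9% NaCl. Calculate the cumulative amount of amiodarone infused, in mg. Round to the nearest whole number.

246 mg

Concentration = 401 mg ÷ 118 mL = 3.398305 mg/mL
Stage 1: 16 mL/hr × 2.8 hr = 44.8 mL → 44.8 mL × 3.398305 mg/mL = 152.2441 mg
Stage 2: 11 mL/hr × 2.5 hr = 27.5 mL → 27.5 mL × 3.398305 mg/mL = 93.45339 mg
Total = 152.2441 + 93.45339 = 245.6975 mg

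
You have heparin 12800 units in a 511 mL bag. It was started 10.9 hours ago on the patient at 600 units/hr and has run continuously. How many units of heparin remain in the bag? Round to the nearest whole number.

6260 units

Concentration = 12800 units ÷ 511 mL = 25.04892 units/mL
Rate = 600 units/hr ÷ 25.04892 units/mL = 23.95312 mL/hr
Volume infused = 23.95312 mL/hr × 10.9 hr = 261.0891 mL
Volume remaining = 511 − 261.0891 = 249.9109 mL
Drug remaining = 249.9109 mL × 25.04892 units/mL = 6260 units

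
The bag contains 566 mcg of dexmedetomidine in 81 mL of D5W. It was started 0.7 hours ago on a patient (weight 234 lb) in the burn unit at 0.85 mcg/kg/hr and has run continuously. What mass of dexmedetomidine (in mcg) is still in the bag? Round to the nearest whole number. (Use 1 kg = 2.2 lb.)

Weight = 234 lb ÷ 2.2 lb/kg = 106.3636 kg
Dose = 0.85 mcg/kg/hr × 106.3636 kg = 90.40909 mcg/hr
Concentration = 566 mcg ÷ 81 mL = 6.987654 mcg/mL
Rate = 90.40909 mcg/hr ÷ 6.987654 mcg/mL = 12.9384 mL/hr
Volume infused = 12.9384 mL/hr × 0.7 hr = 9.056882 mL
Volume remaining = 81 − 9.056882 = 71.94312 mL
Drug remaining = 71.94312 mL × 6.987654 mcg/mL = 502.7136 mcg

503 mcg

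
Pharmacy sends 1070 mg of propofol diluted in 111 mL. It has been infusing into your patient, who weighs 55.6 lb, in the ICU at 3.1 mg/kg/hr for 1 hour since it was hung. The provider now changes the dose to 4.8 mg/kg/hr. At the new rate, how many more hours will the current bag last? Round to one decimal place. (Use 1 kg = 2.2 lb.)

8.2 hours

Initial rate:
Weight = 55.6 lb ÷ 2.2 lb/kg = 25.27273 kg
Dose = 3.1 mg/kg/hr × 25.27273 kg = 78.34545 mg/hr
Concentration = 1070 mg ÷ 111 mL = 9.63964 mg/mL
Rate = 78.34545 mg/hr ÷ 9.63964 mg/mL = 8.127426 mL/hr
Volume infused so far = 8.127426 mL/hr × 1 hr = 8.127426 mL
Volume remaining = 111 − 8.127426 = 102.8726 mL
New rate:
Dose = 4.8 mg/kg/hr × 25.27273 kg = 121.3091 mg/hr
Rate = 121.3091 mg/hr ÷ 9.63964 mg/mL = 12.5844 mL/hr
Time remaining = 102.8726 mL ÷ 12.5844 mL/hr = 8.17461 hr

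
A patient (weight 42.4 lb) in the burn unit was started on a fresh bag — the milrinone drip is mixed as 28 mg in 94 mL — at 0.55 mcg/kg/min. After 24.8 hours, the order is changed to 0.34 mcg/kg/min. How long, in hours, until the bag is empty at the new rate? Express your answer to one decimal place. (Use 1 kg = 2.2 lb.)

Initial rate:
Weight = 42.4 lb ÷ 2.2 lb/kg = 19.27273 kg
Dose = 0.55 mcg/kg/min × 19.27273 kg = 10.6 mcg/min
10.6 mcg/min × 60 min/hr = 636 mcg/hr
Concentration = 28 mg ÷ 94 mL = 0.2978723 mg/mL = 297.8723 mcg/mL
Rate = 636 mcg/hr ÷ 297.8723 mcg/mL = 2.135143 mL/hr
Volume infused so far = 2.135143 mL/hr × 24.8 hr = 52.95154 mL
Volume remaining = 94 − 52.95154 = 41.04846 mL
New rate:
Dose = 0.34 mcg/kg/min × 19.27273 kg = 6.552727 mcg/min
6.552727 mcg/min × 60 min/hr = 393.1636 mcg/hr
Rate = 393.1636 mcg/hr ÷ 297.8723 mcg/mL = 1.319906 mL/hr
Time remaining = 41.04846 mL ÷ 1.319906 mL/hr = 31.09952 hr

31.1 hours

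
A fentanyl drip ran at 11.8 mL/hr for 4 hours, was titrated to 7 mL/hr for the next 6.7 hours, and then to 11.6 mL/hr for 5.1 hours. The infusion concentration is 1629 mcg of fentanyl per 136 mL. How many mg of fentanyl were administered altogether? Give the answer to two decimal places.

1.84 mg

Concentration = 1629 mcg ÷ 136 mL = 11.97794 mcg/mL
Stage 1: 11.8 mL/hr × 4 hr = 47.2 mL → 47.2 mL × 11.97794 mcg/mL = 565.3588 mcg
Stage 2: 7 mL/hr × 6.7 hr = 46.9 mL → 46.9 mL × 11.97794 mcg/mL = 561.7654 mcg
Stage 3: 11.6 mL/hr × 5.1 hr = 59.16 mL → 59.16 mL × 11.97794 mcg/mL = 708.615 mcg
Total = 565.3588 + 561.7654 + 708.615 = 1835.739 mcg = 1.835739 mg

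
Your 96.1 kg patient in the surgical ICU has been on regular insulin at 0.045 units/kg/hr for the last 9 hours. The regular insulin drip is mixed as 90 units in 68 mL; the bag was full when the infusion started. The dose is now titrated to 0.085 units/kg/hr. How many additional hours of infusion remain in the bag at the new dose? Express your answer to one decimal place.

6.3 hours

Initial rate:
Dose = 0.045 units/kg/hr × 96.1 kg = 4.3245 units/hr
Concentration = 90 units ÷ 68 mL = 1.323529 units/mL
Rate = 4.3245 units/hr ÷ 1.323529 units/mL = 3.2674 mL/hr
Volume infused so far = 3.2674 mL/hr × 9 hr = 29.4066 mL
Volume remaining = 68 − 29.4066 = 38.5934 mL
New rate:
Dose = 0.085 units/kg/hr × 96.1 kg = 8.1685 units/hr
Rate = 8.1685 units/hr ÷ 1.323529 units/mL = 6.171756 mL/hr
Time remaining = 38.5934 mL ÷ 6.171756 mL/hr = 6.253229 hr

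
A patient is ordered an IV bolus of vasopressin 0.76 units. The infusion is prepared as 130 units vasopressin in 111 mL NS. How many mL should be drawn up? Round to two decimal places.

0.65 mL

Concentration = 130 units ÷ 111 mL = 1.171171 units/mL
Volume = 0.76 units ÷ 1.171171 units/mL = 0.6489231 mL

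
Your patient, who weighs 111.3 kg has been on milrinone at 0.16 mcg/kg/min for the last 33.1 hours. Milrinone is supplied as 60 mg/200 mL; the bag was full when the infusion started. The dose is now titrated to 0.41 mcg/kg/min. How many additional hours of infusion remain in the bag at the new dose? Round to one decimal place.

Initial rate:
Dose = 0.16 mcg/kg/min × 111.3 kg = 17.808 mcg/min
17.808 mcg/min × 60 min/hr = 1068.48 mcg/hr
Concentration = 60 mg ÷ 200 mL = 0.3 mg/mL = 300 mcg/mL
Rate = 1068.48 mcg/hr ÷ 300 mcg/mL = 3.5616 mL/hr
Volume infused so far = 3.5616 mL/hr × 33.1 hr = 117.889 mL
Volume remaining = 200 − 117.889 = 82.11104 mL
New rate:
Dose = 0.41 mcg/kg/min × 111.3 kg = 45.633 mcg/min
45.633 mcg/min × 60 min/hr = 2737.98 mcg/hr
Rate = 2737.98 mcg/hr ÷ 300 mcg/mL = 9.1266 mL/hr
Time remaining = 82.11104 mL ÷ 9.1266 mL/hr = 8.996893 hr

9.0 hours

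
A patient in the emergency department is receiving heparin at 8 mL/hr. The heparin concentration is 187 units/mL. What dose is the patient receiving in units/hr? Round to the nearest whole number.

1496 units/hr

Drug rate = 8 mL/hr × 187 units/mL = 1496 units/hr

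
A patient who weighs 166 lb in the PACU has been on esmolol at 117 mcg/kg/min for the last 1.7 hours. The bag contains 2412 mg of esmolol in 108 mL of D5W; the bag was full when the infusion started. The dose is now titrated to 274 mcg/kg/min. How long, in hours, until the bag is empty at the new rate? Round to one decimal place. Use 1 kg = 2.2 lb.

Initial rate:
Weight = 166 lb ÷ 2.2 lb/kg = 75.45455 kg
Dose = 117 mcg/kg/min × 75.45455 kg = 8828.182 mcg/min
8828.182 mcg/min × 60 min/hr = 529690.9 mcg/hr
Concentration = 2412 mg ÷ 108 mL = 22.33333 mg/mL = 22333.33 mcg/mL
Rate = 529690.9 mcg/hr ÷ 22333.33 mcg/mL = 23.7175 mL/hr
Volume infused so far = 23.7175 mL/hr × 1.7 hr = 40.31976 mL
Volume remaining = 108 − 40.31976 = 67.68024 mL
New rate:
Dose = 274 mcg/kg/min × 75.45455 kg = 20674.55 mcg/min
20674.55 mcg/min × 60 min/hr = 1240473 mcg/hr
Rate = 1240473 mcg/hr ÷ 22333.33 mcg/mL = 55.54355 mL/hr
Time remaining = 67.68024 mL ÷ 55.54355 mL/hr = 1.218508 hr

1.2 hours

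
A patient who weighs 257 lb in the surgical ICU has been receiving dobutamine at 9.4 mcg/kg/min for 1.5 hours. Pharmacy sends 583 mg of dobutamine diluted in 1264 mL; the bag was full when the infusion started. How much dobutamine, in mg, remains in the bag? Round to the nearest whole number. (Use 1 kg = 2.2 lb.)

Weight = 257 lb ÷ 2.2 lb/kg = 116.8182 kg
Dose = 9.4 mcg/kg/min × 116.8182 kg = 1098.091 mcg/min
1098.091 mcg/min × 60 min/hr = 65885.45 mcg/hr
Concentration = 583 mg ÷ 1264 mL = 0.4612342 mg/mL = 461.2342 mcg/mL
Rate = 65885.45 mcg/hr ÷ 461.2342 mcg/mL = 142.846 mL/hr
Volume infused = 142.846 mL/hr × 1.5 hr = 214.269 mL
Volume remaining = 1264 − 214.269 = 1049.731 mL
Drug remaining = 1049.731 mL × 461.2342 mcg/mL = 484171.8 mcg = 484.1718 mg

484 mg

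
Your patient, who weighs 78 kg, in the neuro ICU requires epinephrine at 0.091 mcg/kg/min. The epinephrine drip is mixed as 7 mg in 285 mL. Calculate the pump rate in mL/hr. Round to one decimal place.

17.3 mL/hr

Dose = 0.091 mcg/kg/min × 78 kg = 7.098 mcg/min
7.098 mcg/min × 60 min/hr = 425.88 mcg/hr
Concentration = 7 mg ÷ 285 mL = 0.0245614 mg/mL = 24.5614 mcg/mL
Rate = 425.88 mcg/hr ÷ 24.5614 mcg/mL = 17.3394 mL/hr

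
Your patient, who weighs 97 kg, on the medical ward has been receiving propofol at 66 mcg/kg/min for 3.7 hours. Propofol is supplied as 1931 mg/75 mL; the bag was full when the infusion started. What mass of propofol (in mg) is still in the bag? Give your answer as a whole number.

510 mg

Dose = 66 mcg/kg/min × 97 kg = 6402 mcg/min
6402 mcg/min × 60 min/hr = 384120 mcg/hr
Concentration = 1931 mg ÷ 75 mL = 25.74667 mg/mL = 25746.67 mcg/mL
Rate = 384120 mcg/hr ÷ 25746.67 mcg/mL = 14.91921 mL/hr
Volume infused = 14.91921 mL/hr × 3.7 hr = 55.20109 mL
Volume remaining = 75 − 55.20109 = 19.79891 mL
Drug remaining = 19.79891 mL × 25746.67 mcg/mL = 509756 mcg = 509.756 mg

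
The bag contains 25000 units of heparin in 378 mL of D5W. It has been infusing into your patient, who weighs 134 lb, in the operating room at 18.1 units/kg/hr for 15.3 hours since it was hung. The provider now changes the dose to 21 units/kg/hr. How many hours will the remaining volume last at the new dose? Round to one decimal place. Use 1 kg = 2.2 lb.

Initial rate:
Weight = 134 lb ÷ 2.2 lb/kg = 60.90909 kg
Dose = 18.1 units/kg/hr × 60.90909 kg = 1102.455 units/hr
Concentration = 25000 units ÷ 378 mL = 66.13757 units/mL
Rate = 1102.455 units/hr ÷ 66.13757 units/mL = 16.66911 mL/hr
Volume infused so far = 16.66911 mL/hr × 15.3 hr = 255.0374 mL
Volume remaining = 378 − 255.0374 = 122.9626 mL
New rate:
Dose = 21 units/kg/hr × 60.90909 kg = 1279.091 units/hr
Rate = 1279.091 units/hr ÷ 66.13757 units/mL = 19.33985 mL/hr
Time remaining = 122.9626 mL ÷ 19.33985 mL/hr = 6.357989 hr

6.4 hours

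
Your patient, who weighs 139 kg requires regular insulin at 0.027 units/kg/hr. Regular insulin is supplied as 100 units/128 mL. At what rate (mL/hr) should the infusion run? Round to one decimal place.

Dose = 0.027 units/kg/hr × 139 kg = 3.753 units/hr
Concentration = 100 units ÷ 128 mL = 0.78125 units/mL
Rate = 3.753 units/hr ÷ 0.78125 units/mL = 4.80384 mL/hr

4.8 mL/hr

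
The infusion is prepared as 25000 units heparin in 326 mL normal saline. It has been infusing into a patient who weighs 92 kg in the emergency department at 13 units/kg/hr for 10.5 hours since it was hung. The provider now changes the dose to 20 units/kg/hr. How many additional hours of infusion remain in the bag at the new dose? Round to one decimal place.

6.8 hours

Initial rate:
Dose = 13 units/kg/hr × 92 kg = 1196 units/hr
Concentration = 25000 units ÷ 326 mL = 76.68712 units/mL
Rate = 1196 units/hr ÷ 76.68712 units/mL = 15.59584 mL/hr
Volume infused so far = 15.59584 mL/hr × 10.5 hr = 163.7563 mL
Volume remaining = 326 − 163.7563 = 162.2437 mL
New rate:
Dose = 20 units/kg/hr × 92 kg = 1840 units/hr
Rate = 1840 units/hr ÷ 76.68712 units/mL = 23.9936 mL/hr
Time remaining = 162.2437 mL ÷ 23.9936 mL/hr = 6.761957 hr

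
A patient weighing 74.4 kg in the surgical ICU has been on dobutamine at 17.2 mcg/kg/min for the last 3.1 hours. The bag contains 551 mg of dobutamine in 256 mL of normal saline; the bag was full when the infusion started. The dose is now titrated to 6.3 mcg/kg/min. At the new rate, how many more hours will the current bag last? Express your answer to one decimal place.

Initial rate:
Dose = 17.2 mcg/kg/min × 74.4 kg = 1279.68 mcg/min
1279.68 mcg/min × 60 min/hr = 76780.8 mcg/hr
Concentration = 551 mg ÷ 256 mL = 2.152344 mg/mL = 2152.344 mcg/mL
Rate = 76780.8 mcg/hr ÷ 2152.344 mcg/mL = 35.67311 mL/hr
Volume infused so far = 35.67311 mL/hr × 3.1 hr = 110.5866 mL
Volume remaining = 256 − 110.5866 = 145.4134 mL
New rate:
Dose = 6.3 mcg/kg/min × 74.4 kg = 468.72 mcg/min
468.72 mcg/min × 60 min/hr = 28123.2 mcg/hr
Rate = 28123.2 mcg/hr ÷ 2152.344 mcg/mL = 13.06631 mL/hr
Time remaining = 145.4134 mL ÷ 13.06631 mL/hr = 11.12887 hr

11.1 hours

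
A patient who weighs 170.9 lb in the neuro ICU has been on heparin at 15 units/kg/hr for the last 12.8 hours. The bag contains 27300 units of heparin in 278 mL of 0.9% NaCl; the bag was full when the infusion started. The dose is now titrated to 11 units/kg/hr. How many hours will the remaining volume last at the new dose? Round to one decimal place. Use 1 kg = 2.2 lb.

Initial rate:
Weight = 170.9 lb ÷ 2.2 lb/kg = 77.68182 kg
Dose = 15 units/kg/hr × 77.68182 kg = 1165.227 units/hr
Concentration = 27300 units ÷ 278 mL = 98.20144 units/mL
Rate = 1165.227 units/hr ÷ 98.20144 units/mL = 11.86568 mL/hr
Volume infused so far = 11.86568 mL/hr × 12.8 hr = 151.8808 mL
Volume remaining = 278 − 151.8808 = 126.1192 mL
New rate:
Dose = 11 units/kg/hr × 77.68182 kg = 854.5 units/hr
Rate = 854.5 units/hr ÷ 98.20144 units/mL = 8.701502 mL/hr
Time remaining = 126.1192 mL ÷ 8.701502 mL/hr = 14.49396 hr

14.5 hours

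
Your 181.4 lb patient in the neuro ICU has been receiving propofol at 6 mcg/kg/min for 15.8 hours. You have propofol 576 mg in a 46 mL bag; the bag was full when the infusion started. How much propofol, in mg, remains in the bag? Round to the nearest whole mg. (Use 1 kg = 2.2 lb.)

Weight = 181.4 lb ÷ 2.2 lb/kg = 82.45455 kg
Dose = 6 mcg/kg/min × 82.45455 kg = 494.7273 mcg/min
494.7273 mcg/min × 60 min/hr = 29683.64 mcg/hr
Concentration = 576 mg ÷ 46 mL = 12.52174 mg/mL = 12521.74 mcg/mL
Rate = 29683.64 mcg/hr ÷ 12521.74 mcg/mL = 2.370568 mL/hr
Volume infused = 2.370568 mL/hr × 15.8 hr = 37.45498 mL
Volume remaining = 46 − 37.45498 = 8.545023 mL
Drug remaining = 8.545023 mL × 12521.74 mcg/mL = 106998.5 mcg = 106.9985 mg

107 mg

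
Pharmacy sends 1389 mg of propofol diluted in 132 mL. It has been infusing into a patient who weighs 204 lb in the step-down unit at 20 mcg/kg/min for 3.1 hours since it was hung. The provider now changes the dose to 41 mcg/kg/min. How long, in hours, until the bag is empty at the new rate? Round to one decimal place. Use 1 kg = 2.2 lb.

Initial rate:
Weight = 204 lb ÷ 2.2 lb/kg = 92.72727 kg
Dose = 20 mcg/kg/min × 92.72727 kg = 1854.545 mcg/min
1854.545 mcg/min × 60 min/hr = 111272.7 mcg/hr
Concentration = 1389 mg ÷ 132 mL = 10.52273 mg/mL = 10522.73 mcg/mL
Rate = 111272.7 mcg/hr ÷ 10522.73 mcg/mL = 10.57451 mL/hr
Volume infused so far = 10.57451 mL/hr × 3.1 hr = 32.78099 mL
Volume remaining = 132 − 32.78099 = 99.21901 mL
New rate:
Dose = 41 mcg/kg/min × 92.72727 kg = 3801.818 mcg/min
3801.818 mcg/min × 60 min/hr = 228109.1 mcg/hr
Rate = 228109.1 mcg/hr ÷ 10522.73 mcg/mL = 21.67775 mL/hr
Time remaining = 99.21901 mL ÷ 21.67775 mL/hr = 4.576997 hr

4.6 hours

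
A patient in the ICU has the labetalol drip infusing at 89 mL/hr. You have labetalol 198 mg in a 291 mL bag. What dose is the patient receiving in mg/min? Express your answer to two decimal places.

Concentration = 198 mg ÷ 291 mL = 0.6804124 mg/mL
Drug rate = 89 mL/hr × 0.6804124 mg/mL = 60.5567 mg/hr
60.5567 mg/hr ÷ 60 min/hr = 1.009278 mg/min

1.01 mg/min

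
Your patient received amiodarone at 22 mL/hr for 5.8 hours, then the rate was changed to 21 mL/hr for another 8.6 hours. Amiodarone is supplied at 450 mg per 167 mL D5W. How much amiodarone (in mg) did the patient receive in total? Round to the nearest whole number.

830 mg

Concentration = 450 mg ÷ 167 mL = 2.694611 mg/mL
Stage 1: 22 mL/hr × 5.8 hr = 127.6 mL → 127.6 mL × 2.694611 mg/mL = 343.8323 mg
Stage 2: 21 mL/hr × 8.6 hr = 180.6 mL → 180.6 mL × 2.694611 mg/mL = 486.6467 mg
Total = 343.8323 + 486.6467 = 830.479 mg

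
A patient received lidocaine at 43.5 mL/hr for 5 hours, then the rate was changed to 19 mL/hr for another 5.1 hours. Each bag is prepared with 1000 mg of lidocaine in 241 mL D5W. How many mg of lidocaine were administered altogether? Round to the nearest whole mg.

Concentration = 1000 mg ÷ 241 mL = 4.149378 mg/mL
Stage 1: 43.5 mL/hr × 5 hr = 217.5 mL → 217.5 mL × 4.149378 mg/mL = 902.4896 mg
Stage 2: 19 mL/hr × 5.1 hr = 96.9 mL → 96.9 mL × 4.149378 mg/mL = 402.0747 mg
Total = 902.4896 + 402.0747 = 1304.564 mg

1305 mg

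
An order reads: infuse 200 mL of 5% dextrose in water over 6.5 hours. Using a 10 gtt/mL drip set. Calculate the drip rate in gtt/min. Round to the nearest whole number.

200 mL ÷ (6.5 hr × 60 = 390 min) = 0.5128205 mL/min
0.5128205 mL/min × 10 gtt/mL = 5.128205 gtt/min

5 gtt/min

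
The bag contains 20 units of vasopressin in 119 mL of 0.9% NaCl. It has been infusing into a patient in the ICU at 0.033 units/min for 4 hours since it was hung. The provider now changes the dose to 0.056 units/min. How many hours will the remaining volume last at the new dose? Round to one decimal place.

Initial rate:
0.033 units/min × 60 min/hr = 1.98 units/hr
Concentration = 20 units ÷ 119 mL = 0.1680672 units/mL
Rate = 1.98 units/hr ÷ 0.1680672 units/mL = 11.781 mL/hr
Volume infused so far = 11.781 mL/hr × 4 hr = 47.124 mL
Volume remaining = 119 − 47.124 = 71.876 mL
New rate:
0.056 units/min × 60 min/hr = 3.36 units/hr
Rate = 3.36 units/hr ÷ 0.1680672 units/mL = 19.992 mL/hr
Time remaining = 71.876 mL ÷ 19.992 mL/hr = 3.595238 hr

3.6 hours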